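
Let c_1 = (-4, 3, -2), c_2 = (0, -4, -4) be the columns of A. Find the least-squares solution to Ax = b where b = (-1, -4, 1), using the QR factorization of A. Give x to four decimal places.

x = (-0.2982, 0.3377)

c_1 = (-4, 3, -2); ‖c_1‖ = 5.3852, so e_1 = (-0.7428, 0.5571, -0.3714).
e_1·c_2 = (-0.7428)·0 + 0.5571·(-4) + (-0.3714)·(-4) = -0.7428.
u_2 = c_2 + 0.7428·e_1 = (-0.5517, -3.5862, -4.2759).
‖u_2‖ = 5.6079, so e_2 = (-0.0984, -0.6395, -0.7625).
Qᵀb = (-1.8570, 1.8939).
Back-substitute: x_2 = 1.8939/5.6079 = 0.3377.
x_1 = (-1.8570 + 0.7428·0.3377)/5.3852 = -0.2982.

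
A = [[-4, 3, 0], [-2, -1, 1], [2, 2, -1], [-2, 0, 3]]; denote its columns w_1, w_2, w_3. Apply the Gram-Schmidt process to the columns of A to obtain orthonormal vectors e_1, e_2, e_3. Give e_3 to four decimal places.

e_3 = (-0.2429, -0.1263, 0.3012, 0.9134)

w_1 = (-4, -2, 2, -2); ‖w_1‖ = 5.2915, so e_1 = (-0.7559, -0.3780, 0.3780, -0.3780).
e_1·w_2 = (-0.7559)·3 + (-0.3780)·(-1) + 0.3780·2 + (-0.3780)·0 = -1.1339.
u_2 = w_2 + 1.1339·e_1 = (2.1429, -1.4286, 2.4286, -0.4286).
‖u_2‖ = 3.5657, so e_2 = (0.6010, -0.4006, 0.6811, -0.1202).
e_1·w_3 = (-0.7559)·0 + (-0.3780)·1 + 0.3780·(-1) + (-0.3780)·3 = -1.8898; e_2·w_3 = 0.6010·0 + (-0.4006)·1 + 0.6811·(-1) + (-0.1202)·3 = -1.4423.
u_3 = w_3 + 1.8898·e_1 + 1.4423·e_2 = (-0.5618, -0.2921, 0.6966, 2.1124).
‖u_3‖ = 2.3126, so e_3 = (-0.2429, -0.1263, 0.3012, 0.9134).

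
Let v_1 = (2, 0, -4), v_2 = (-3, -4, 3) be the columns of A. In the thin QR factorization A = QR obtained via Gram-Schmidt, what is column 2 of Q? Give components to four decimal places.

q_2 = (-0.2844, -0.9481, -0.1422)

q_1 = v_1/‖v_1‖ = (2, 0, -4)/4.4721 = (0.4472, 0.0000, -0.8944).
r_{12} = q_1·v_2 = -4.0249.
u_2 = v_2 + 4.0249·q_1 = (-1.2000, -4.0000, -0.6000).
‖u_2‖ = 4.2190, so q_2 = (-0.2844, -0.9481, -0.1422).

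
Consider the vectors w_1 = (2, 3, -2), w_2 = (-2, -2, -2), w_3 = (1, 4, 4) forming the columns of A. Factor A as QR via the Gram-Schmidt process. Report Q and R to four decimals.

Q = [[0.4851, -0.4117, -0.7715], [0.7276, -0.2994, 0.6172], [-0.4851, -0.8608, 0.1543]], R = [[4.1231, -1.4552, 1.4552], [0.0000, 3.1436, -5.0522], [0.0000, 0.0000, 2.3146]]

w_1 = (2, 3, -2); ‖w_1‖ = 4.1231, so q_1 = (0.4851, 0.7276, -0.4851).
q_1·w_2 = 0.4851·(-2) + 0.7276·(-2) + (-0.4851)·(-2) = -1.4552.
u_2 = w_2 + 1.4552·q_1 = (-1.2941, -0.9412, -2.7059).
‖u_2‖ = 3.1436, so q_2 = (-0.4117, -0.2994, -0.8608).
q_1·w_3 = 0.4851·1 + 0.7276·4 + (-0.4851)·4 = 1.4552; q_2·w_3 = (-0.4117)·1 + (-0.2994)·4 + (-0.8608)·4 = -5.0522.
u_3 = w_3 − 1.4552·q_1 + 5.0522·q_2 = (-1.7857, 1.4286, 0.3571).
‖u_3‖ = 2.3146, so q_3 = (-0.7715, 0.6172, 0.1543).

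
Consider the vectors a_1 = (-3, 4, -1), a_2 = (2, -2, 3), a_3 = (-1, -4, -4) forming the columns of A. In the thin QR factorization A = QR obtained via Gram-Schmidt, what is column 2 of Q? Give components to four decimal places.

e_2 = (0.0159, 0.2537, 0.9672)

a_1 = (-3, 4, -1); ‖a_1‖ = 5.0990, so e_1 = (-0.5883, 0.7845, -0.1961).
e_1·a_2 = (-0.5883)·2 + 0.7845·(-2) + (-0.1961)·3 = -3.3340.
u_2 = a_2 + 3.3340·e_1 = (0.0385, 0.6154, 2.3462).
‖u_2‖ = 2.4258, so e_2 = (0.0159, 0.2537, 0.9672).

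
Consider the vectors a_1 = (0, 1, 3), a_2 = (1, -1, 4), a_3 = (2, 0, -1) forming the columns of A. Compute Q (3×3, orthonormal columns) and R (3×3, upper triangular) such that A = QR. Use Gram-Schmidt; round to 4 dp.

e_1 = a_1/‖a_1‖ = (0, 1, 3)/3.1623 = (0.0000, 0.3162, 0.9487).
r_{12} = e_1·a_2 = 3.4785.
u_2 = a_2 − 3.4785·e_1 = (1.0000, -2.1000, 0.7000).
‖u_2‖ = 2.4290, so e_2 = (0.4117, -0.8646, 0.2882).
r_{13} = e_1·a_3 = -0.9487; r_{23} = e_2·a_3 = 0.5352.
u_3 = a_3 + 0.9487·e_1 − 0.5352·e_2 = (1.7797, 0.7627, -0.2542).
‖u_3‖ = 1.9528, so e_3 = (0.9113, 0.3906, -0.1302).

Q = [[0.0000, 0.4117, 0.9113], [0.3162, -0.8646, 0.3906], [0.9487, 0.2882, -0.1302]], R = [[3.1623, 3.4785, -0.9487], [0.0000, 2.4290, 0.5352], [0.0000, 0.0000, 1.9528]]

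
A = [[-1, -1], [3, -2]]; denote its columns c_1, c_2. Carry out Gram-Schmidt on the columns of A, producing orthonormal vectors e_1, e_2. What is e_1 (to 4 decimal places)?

e_1 = (-0.3162, 0.9487)

c_1 = (-1, 3); ‖c_1‖ = 3.1623, so e_1 = (-0.3162, 0.9487).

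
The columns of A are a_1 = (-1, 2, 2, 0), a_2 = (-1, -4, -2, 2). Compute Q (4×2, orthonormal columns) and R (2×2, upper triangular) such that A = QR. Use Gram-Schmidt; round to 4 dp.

a_1 = (-1, 2, 2, 0); ‖a_1‖ = 3.0000, so q_1 = (-0.3333, 0.6667, 0.6667, 0.0000).
q_1·a_2 = (-0.3333)·(-1) + 0.6667·(-4) + 0.6667·(-2) + 0.0000·2 = -3.6667.
u_2 = a_2 + 3.6667·q_1 = (-2.2222, -1.5556, 0.4444, 2.0000).
‖u_2‖ = 3.3993, so q_2 = (-0.6537, -0.4576, 0.1307, 0.5883).

Q = [[-0.3333, -0.6537], [0.6667, -0.4576], [0.6667, 0.1307], [0.0000, 0.5883]], R = [[3.0000, -3.6667], [0.0000, 3.3993]]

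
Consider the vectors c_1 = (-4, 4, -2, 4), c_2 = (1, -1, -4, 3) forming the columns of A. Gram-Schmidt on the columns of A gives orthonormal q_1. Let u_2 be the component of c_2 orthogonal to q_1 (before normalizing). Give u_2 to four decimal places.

u_2 = (1.9231, -1.9231, -3.5385, 2.0769)

c_1 = (-4, 4, -2, 4); ‖c_1‖ = 7.2111, so q_1 = (-0.5547, 0.5547, -0.2774, 0.5547).
q_1·c_2 = (-0.5547)·1 + 0.5547·(-1) + (-0.2774)·(-4) + 0.5547·3 = 1.6641.
u_2 = c_2 − 1.6641·q_1 = (1.9231, -1.9231, -3.5385, 2.0769).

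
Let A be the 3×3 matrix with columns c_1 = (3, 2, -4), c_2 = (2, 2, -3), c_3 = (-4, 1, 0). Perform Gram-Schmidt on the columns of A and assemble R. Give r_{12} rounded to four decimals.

c_1 = (3, 2, -4); ‖c_1‖ = 5.3852, so e_1 = (0.5571, 0.3714, -0.7428).
r_{12} = e_1·c_2 = 4.0853.

r_{12} = 4.0853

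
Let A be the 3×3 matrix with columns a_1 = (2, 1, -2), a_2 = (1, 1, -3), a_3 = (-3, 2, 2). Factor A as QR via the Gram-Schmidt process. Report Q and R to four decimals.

a_1 = (2, 1, -2); ‖a_1‖ = 3.0000, so e_1 = (0.6667, 0.3333, -0.6667).
e_1·a_2 = 0.6667·1 + 0.3333·1 + (-0.6667)·(-3) = 3.0000.
u_2 = a_2 − 3.0000·e_1 = (-1.0000, 0.0000, -1.0000).
‖u_2‖ = 1.4142, so e_2 = (-0.7071, 0.0000, -0.7071).
e_1·a_3 = 0.6667·(-3) + 0.3333·2 + (-0.6667)·2 = -2.6667; e_2·a_3 = (-0.7071)·(-3) + 0.0000·2 + (-0.7071)·2 = 0.7071.
u_3 = a_3 + 2.6667·e_1 − 0.7071·e_2 = (-0.7222, 2.8889, 0.7222).
‖u_3‖ = 3.0641, so e_3 = (-0.2357, 0.9428, 0.2357).

Q = [[0.6667, -0.7071, -0.2357], [0.3333, 0.0000, 0.9428], [-0.6667, -0.7071, 0.2357]], R = [[3.0000, 3.0000, -2.6667], [0.0000, 1.4142, 0.7071], [0.0000, 0.0000, 3.0641]]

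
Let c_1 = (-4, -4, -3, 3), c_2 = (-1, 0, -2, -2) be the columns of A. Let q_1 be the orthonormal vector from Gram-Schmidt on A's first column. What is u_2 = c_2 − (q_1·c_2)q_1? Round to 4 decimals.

c_1 = (-4, -4, -3, 3); ‖c_1‖ = 7.0711, so q_1 = (-0.5657, -0.5657, -0.4243, 0.4243).
q_1·c_2 = (-0.5657)·(-1) + (-0.5657)·0 + (-0.4243)·(-2) + 0.4243·(-2) = 0.5657.
u_2 = c_2 − 0.5657·q_1 = (-0.6800, 0.3200, -1.7600, -2.2400).

u_2 = (-0.6800, 0.3200, -1.7600, -2.2400)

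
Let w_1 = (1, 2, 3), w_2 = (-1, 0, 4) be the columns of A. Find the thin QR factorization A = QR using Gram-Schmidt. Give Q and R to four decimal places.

Q = [[0.2673, -0.6177], [0.5345, -0.5436], [0.8018, 0.5683]], R = [[3.7417, 2.9399], [0.0000, 2.8909]]

q_1 = w_1/‖w_1‖ = (1, 2, 3)/3.7417 = (0.2673, 0.5345, 0.8018).
r_{12} = q_1·w_2 = 2.9399.
u_2 = w_2 − 2.9399·q_1 = (-1.7857, -1.5714, 1.6429).
‖u_2‖ = 2.8909, so q_2 = (-0.6177, -0.5436, 0.5683).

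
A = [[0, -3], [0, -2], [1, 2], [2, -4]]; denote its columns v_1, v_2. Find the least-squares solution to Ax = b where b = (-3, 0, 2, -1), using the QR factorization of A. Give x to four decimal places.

x = (0.7907, 0.6589)

q_1 = v_1/‖v_1‖ = (0, 0, 1, 2)/2.2361 = (0.0000, 0.0000, 0.4472, 0.8944).
r_{12} = q_1·v_2 = -2.6833.
u_2 = v_2 + 2.6833·q_1 = (-3.0000, -2.0000, 3.2000, -1.6000).
‖u_2‖ = 5.0794, so q_2 = (-0.5906, -0.3937, 0.6300, -0.3150).
Qᵀb = (0.0000, 3.3469).
Back-substitute: x_2 = 3.3469/5.0794 = 0.6589.
x_1 = (0.0000 + 2.6833·0.6589)/2.2361 = 0.7907.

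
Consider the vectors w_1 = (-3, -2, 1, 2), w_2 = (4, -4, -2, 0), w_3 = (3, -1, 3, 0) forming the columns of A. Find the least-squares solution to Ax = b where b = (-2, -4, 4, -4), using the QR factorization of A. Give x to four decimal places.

x = (0.6864, -0.0843, 0.7152)

e_1 = w_1/‖w_1‖ = (-3, -2, 1, 2)/4.2426 = (-0.7071, -0.4714, 0.2357, 0.4714).
r_{12} = e_1·w_2 = -1.4142.
u_2 = w_2 + 1.4142·e_1 = (3.0000, -4.6667, -1.6667, 0.6667).
‖u_2‖ = 5.8310, so e_2 = (0.5145, -0.8003, -0.2858, 0.1143).
r_{13} = e_1·w_3 = -0.9428; r_{23} = e_2·w_3 = 1.4863.
u_3 = w_3 + 0.9428·e_1 − 1.4863·e_2 = (1.5686, -0.2549, 3.6471, 0.2745).
‖u_3‖ = 3.9877, so e_3 = (0.3934, -0.0639, 0.9146, 0.0688).
Qᵀb = (2.3570, 0.5717, 2.8519).
Back-substitute: x_3 = 2.8519/3.9877 = 0.7152.
x_2 = (0.5717 − 1.4863·0.7152)/5.8310 = -0.0843.
x_1 = (2.3570 + 1.4142·(-0.0843) + 0.9428·0.7152)/4.2426 = 0.6864.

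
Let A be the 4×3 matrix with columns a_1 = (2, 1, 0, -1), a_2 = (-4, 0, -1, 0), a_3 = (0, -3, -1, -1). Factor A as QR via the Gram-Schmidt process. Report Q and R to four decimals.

Q = [[0.8165, -0.5298, 0.1004], [0.4082, 0.5298, -0.7362], [0.0000, -0.3974, -0.4016], [-0.4082, -0.5298, -0.5354]], R = [[2.4495, -3.2660, -0.8165], [0.0000, 2.5166, -0.6623], [0.0000, 0.0000, 3.1456]]

a_1 = (2, 1, 0, -1); ‖a_1‖ = 2.4495, so e_1 = (0.8165, 0.4082, 0.0000, -0.4082).
e_1·a_2 = 0.8165·(-4) + 0.4082·0 + 0.0000·(-1) + (-0.4082)·0 = -3.2660.
u_2 = a_2 + 3.2660·e_1 = (-1.3333, 1.3333, -1.0000, -1.3333).
‖u_2‖ = 2.5166, so e_2 = (-0.5298, 0.5298, -0.3974, -0.5298).
e_1·a_3 = 0.8165·0 + 0.4082·(-3) + 0.0000·(-1) + (-0.4082)·(-1) = -0.8165; e_2·a_3 = (-0.5298)·0 + 0.5298·(-3) + (-0.3974)·(-1) + (-0.5298)·(-1) = -0.6623.
u_3 = a_3 + 0.8165·e_1 + 0.6623·e_2 = (0.3158, -2.3158, -1.2632, -1.6842).
‖u_3‖ = 3.1456, so e_3 = (0.1004, -0.7362, -0.4016, -0.5354).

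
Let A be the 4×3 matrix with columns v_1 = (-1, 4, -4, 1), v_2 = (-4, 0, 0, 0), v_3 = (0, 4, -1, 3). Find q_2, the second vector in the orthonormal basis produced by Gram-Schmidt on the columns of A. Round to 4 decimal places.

v_1 = (-1, 4, -4, 1); ‖v_1‖ = 5.8310, so q_1 = (-0.1715, 0.6860, -0.6860, 0.1715).
q_1·v_2 = (-0.1715)·(-4) + 0.6860·0 + (-0.6860)·0 + 0.1715·0 = 0.6860.
u_2 = v_2 − 0.6860·q_1 = (-3.8824, -0.4706, 0.4706, -0.1176).
‖u_2‖ = 3.9407, so q_2 = (-0.9852, -0.1194, 0.1194, -0.0299).

q_2 = (-0.9852, -0.1194, 0.1194, -0.0299)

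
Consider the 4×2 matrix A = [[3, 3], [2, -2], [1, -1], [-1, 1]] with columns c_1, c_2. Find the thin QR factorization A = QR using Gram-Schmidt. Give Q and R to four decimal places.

c_1 = (3, 2, 1, -1); ‖c_1‖ = 3.8730, so q_1 = (0.7746, 0.5164, 0.2582, -0.2582).
q_1·c_2 = 0.7746·3 + 0.5164·(-2) + 0.2582·(-1) + (-0.2582)·1 = 0.7746.
u_2 = c_2 − 0.7746·q_1 = (2.4000, -2.4000, -1.2000, 1.2000).
‖u_2‖ = 3.7947, so q_2 = (0.6325, -0.6325, -0.3162, 0.3162).

Q = [[0.7746, 0.6325], [0.5164, -0.6325], [0.2582, -0.3162], [-0.2582, 0.3162]], R = [[3.8730, 0.7746], [0.0000, 3.7947]]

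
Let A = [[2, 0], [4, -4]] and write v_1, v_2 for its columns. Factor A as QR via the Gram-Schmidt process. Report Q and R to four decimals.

Q = [[0.4472, 0.8944], [0.8944, -0.4472]], R = [[4.4721, -3.5777], [0.0000, 1.7889]]

v_1 = (2, 4); ‖v_1‖ = 4.4721, so e_1 = (0.4472, 0.8944).
e_1·v_2 = 0.4472·0 + 0.8944·(-4) = -3.5777.
u_2 = v_2 + 3.5777·e_1 = (1.6000, -0.8000).
‖u_2‖ = 1.7889, so e_2 = (0.8944, -0.4472).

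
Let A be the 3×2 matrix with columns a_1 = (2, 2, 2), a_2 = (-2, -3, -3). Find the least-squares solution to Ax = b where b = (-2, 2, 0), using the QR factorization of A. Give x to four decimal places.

x = (-4.0000, -3.0000)

a_1 = (2, 2, 2); ‖a_1‖ = 3.4641, so e_1 = (0.5774, 0.5774, 0.5774).
e_1·a_2 = 0.5774·(-2) + 0.5774·(-3) + 0.5774·(-3) = -4.6188.
u_2 = a_2 + 4.6188·e_1 = (0.6667, -0.3333, -0.3333).
‖u_2‖ = 0.8165, so e_2 = (0.8165, -0.4082, -0.4082).
Qᵀb = (0.0000, -2.4495).
Back-substitute: x_2 = -2.4495/0.8165 = -3.0000.
x_1 = (0.0000 + 4.6188·(-3.0000))/3.4641 = -4.0000.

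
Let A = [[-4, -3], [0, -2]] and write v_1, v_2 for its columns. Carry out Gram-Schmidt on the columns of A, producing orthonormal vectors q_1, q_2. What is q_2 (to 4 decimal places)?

q_2 = (0.0000, -1.0000)

v_1 = (-4, 0); ‖v_1‖ = 4.0000, so q_1 = (-1.0000, 0.0000).
q_1·v_2 = (-1.0000)·(-3) + 0.0000·(-2) = 3.0000.
u_2 = v_2 − 3.0000·q_1 = (0.0000, -2.0000).
‖u_2‖ = 2.0000, so q_2 = (0.0000, -1.0000).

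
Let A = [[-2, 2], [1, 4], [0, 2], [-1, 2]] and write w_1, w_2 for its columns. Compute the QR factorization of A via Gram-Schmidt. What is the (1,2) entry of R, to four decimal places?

w_1 = (-2, 1, 0, -1); ‖w_1‖ = 2.4495, so e_1 = (-0.8165, 0.4082, 0.0000, -0.4082).
r_{12} = e_1·w_2 = -0.8165.

r_{12} = -0.8165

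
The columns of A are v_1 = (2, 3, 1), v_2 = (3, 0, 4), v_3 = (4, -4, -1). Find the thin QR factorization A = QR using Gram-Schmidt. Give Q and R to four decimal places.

Q = [[0.5345, 0.3719, 0.7589], [0.8018, -0.5071, -0.3162], [0.2673, 0.7775, -0.5692]], R = [[3.7417, 2.6726, -1.3363], [0.0000, 4.2258, 2.7383], [0.0000, 0.0000, 4.8699]]

q_1 = v_1/‖v_1‖ = (2, 3, 1)/3.7417 = (0.5345, 0.8018, 0.2673).
r_{12} = q_1·v_2 = 2.6726.
u_2 = v_2 − 2.6726·q_1 = (1.5714, -2.1429, 3.2857).
‖u_2‖ = 4.2258, so q_2 = (0.3719, -0.5071, 0.7775).
r_{13} = q_1·v_3 = -1.3363; r_{23} = q_2·v_3 = 2.7383.
u_3 = v_3 + 1.3363·q_1 − 2.7383·q_2 = (3.6960, -1.5400, -2.7720).
‖u_3‖ = 4.8699, so q_3 = (0.7589, -0.3162, -0.5692).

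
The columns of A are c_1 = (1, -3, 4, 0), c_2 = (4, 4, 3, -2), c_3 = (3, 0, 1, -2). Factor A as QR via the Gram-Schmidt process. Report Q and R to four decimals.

c_1 = (1, -3, 4, 0); ‖c_1‖ = 5.0990, so e_1 = (0.1961, -0.5883, 0.7845, 0.0000).
e_1·c_2 = 0.1961·4 + (-0.5883)·4 + 0.7845·3 + 0.0000·(-2) = 0.7845.
u_2 = c_2 − 0.7845·e_1 = (3.8462, 4.4615, 2.3846, -2.0000).
‖u_2‖ = 6.6622, so e_2 = (0.5773, 0.6697, 0.3579, -0.3002).
e_1·c_3 = 0.1961·3 + (-0.5883)·0 + 0.7845·1 + 0.0000·(-2) = 1.3728; e_2·c_3 = 0.5773·3 + 0.6697·0 + 0.3579·1 + (-0.3002)·(-2) = 2.6903.
u_3 = c_3 − 1.3728·e_1 − 2.6903·e_2 = (1.1776, -0.9939, -1.0399, -1.1924).
‖u_3‖ = 2.2086, so e_3 = (0.5332, -0.4500, -0.4708, -0.5399).

Q = [[0.1961, 0.5773, 0.5332], [-0.5883, 0.6697, -0.4500], [0.7845, 0.3579, -0.4708], [0.0000, -0.3002, -0.5399]], R = [[5.0990, 0.7845, 1.3728], [0.0000, 6.6622, 2.6903], [0.0000, 0.0000, 2.2086]]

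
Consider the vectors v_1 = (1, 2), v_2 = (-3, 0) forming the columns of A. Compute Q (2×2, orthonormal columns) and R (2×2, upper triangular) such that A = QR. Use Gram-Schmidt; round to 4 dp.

Q = [[0.4472, -0.8944], [0.8944, 0.4472]], R = [[2.2361, -1.3416], [0.0000, 2.6833]]

v_1 = (1, 2); ‖v_1‖ = 2.2361, so q_1 = (0.4472, 0.8944).
q_1·v_2 = 0.4472·(-3) + 0.8944·0 = -1.3416.
u_2 = v_2 + 1.3416·q_1 = (-2.4000, 1.2000).
‖u_2‖ = 2.6833, so q_2 = (-0.8944, 0.4472).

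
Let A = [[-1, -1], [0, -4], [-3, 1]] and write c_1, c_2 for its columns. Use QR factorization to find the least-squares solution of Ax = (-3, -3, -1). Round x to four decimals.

x = (0.7727, 0.8636)

c_1 = (-1, 0, -3); ‖c_1‖ = 3.1623, so e_1 = (-0.3162, 0.0000, -0.9487).
e_1·c_2 = (-0.3162)·(-1) + 0.0000·(-4) + (-0.9487)·1 = -0.6325.
u_2 = c_2 + 0.6325·e_1 = (-1.2000, -4.0000, 0.4000).
‖u_2‖ = 4.1952, so e_2 = (-0.2860, -0.9535, 0.0953).
Qᵀb = (1.8974, 3.6232).
Back-substitute: x_2 = 3.6232/4.1952 = 0.8636.
x_1 = (1.8974 + 0.6325·0.8636)/3.1623 = 0.7727.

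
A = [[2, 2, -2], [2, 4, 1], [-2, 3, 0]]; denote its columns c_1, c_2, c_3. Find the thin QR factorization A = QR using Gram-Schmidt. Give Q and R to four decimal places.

c_1 = (2, 2, -2); ‖c_1‖ = 3.4641, so q_1 = (0.5774, 0.5774, -0.5774).
q_1·c_2 = 0.5774·2 + 0.5774·4 + (-0.5774)·3 = 1.7321.
u_2 = c_2 − 1.7321·q_1 = (1.0000, 3.0000, 4.0000).
‖u_2‖ = 5.0990, so q_2 = (0.1961, 0.5883, 0.7845).
q_1·c_3 = 0.5774·(-2) + 0.5774·1 + (-0.5774)·0 = -0.5774; q_2·c_3 = 0.1961·(-2) + 0.5883·1 + 0.7845·0 = 0.1961.
u_3 = c_3 + 0.5774·q_1 − 0.1961·q_2 = (-1.7051, 1.2179, -0.4872).
‖u_3‖ = 2.1513, so q_3 = (-0.7926, 0.5661, -0.2265).

Q = [[0.5774, 0.1961, -0.7926], [0.5774, 0.5883, 0.5661], [-0.5774, 0.7845, -0.2265]], R = [[3.4641, 1.7321, -0.5774], [0.0000, 5.0990, 0.1961], [0.0000, 0.0000, 2.1513]]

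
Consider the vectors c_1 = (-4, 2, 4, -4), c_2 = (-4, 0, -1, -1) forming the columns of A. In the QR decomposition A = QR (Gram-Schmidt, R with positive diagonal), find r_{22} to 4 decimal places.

c_1 = (-4, 2, 4, -4); ‖c_1‖ = 7.2111, so e_1 = (-0.5547, 0.2774, 0.5547, -0.5547).
e_1·c_2 = (-0.5547)·(-4) + 0.2774·0 + 0.5547·(-1) + (-0.5547)·(-1) = 2.2188.
u_2 = c_2 − 2.2188·e_1 = (-2.7692, -0.6154, -2.2308, 0.2308).
r_{22} = ‖u_2‖ = 3.6162.

r_{22} = 3.6162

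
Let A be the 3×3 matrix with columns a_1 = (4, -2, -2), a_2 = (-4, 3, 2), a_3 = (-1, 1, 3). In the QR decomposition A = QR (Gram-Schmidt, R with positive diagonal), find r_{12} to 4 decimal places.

a_1 = (4, -2, -2); ‖a_1‖ = 4.8990, so q_1 = (0.8165, -0.4082, -0.4082).
r_{12} = q_1·a_2 = -5.3072.

r_{12} = -5.3072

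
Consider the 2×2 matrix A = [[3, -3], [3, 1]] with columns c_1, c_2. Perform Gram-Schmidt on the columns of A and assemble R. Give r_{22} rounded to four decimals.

c_1 = (3, 3); ‖c_1‖ = 4.2426, so e_1 = (0.7071, 0.7071).
e_1·c_2 = 0.7071·(-3) + 0.7071·1 = -1.4142.
u_2 = c_2 + 1.4142·e_1 = (-2.0000, 2.0000).
r_{22} = ‖u_2‖ = 2.8284.

r_{22} = 2.8284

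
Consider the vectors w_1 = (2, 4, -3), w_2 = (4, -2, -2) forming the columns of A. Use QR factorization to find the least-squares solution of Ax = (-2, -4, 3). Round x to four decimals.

e_1 = w_1/‖w_1‖ = (2, 4, -3)/5.3852 = (0.3714, 0.7428, -0.5571).
r_{12} = e_1·w_2 = 1.1142.
u_2 = w_2 − 1.1142·e_1 = (3.5862, -2.8276, -1.3793).
‖u_2‖ = 4.7706, so e_2 = (0.7517, -0.5927, -0.2891).
Qᵀb = (-5.3852, 0.0000).
Back-substitute: x_2 = 0.0000/4.7706 = 0.0000.
x_1 = (-5.3852 − 1.1142·0.0000)/5.3852 = -1.0000.

x = (-1.0000, 0.0000)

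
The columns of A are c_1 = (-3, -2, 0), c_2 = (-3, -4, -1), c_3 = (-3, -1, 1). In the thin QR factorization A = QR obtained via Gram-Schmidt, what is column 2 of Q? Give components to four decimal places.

e_1 = c_1/‖c_1‖ = (-3, -2, 0)/3.6056 = (-0.8321, -0.5547, 0.0000).
r_{12} = e_1·c_2 = 4.7150.
u_2 = c_2 − 4.7150·e_1 = (0.9231, -1.3846, -1.0000).
‖u_2‖ = 1.9415, so e_2 = (0.4755, -0.7132, -0.5151).

e_2 = (0.4755, -0.7132, -0.5151)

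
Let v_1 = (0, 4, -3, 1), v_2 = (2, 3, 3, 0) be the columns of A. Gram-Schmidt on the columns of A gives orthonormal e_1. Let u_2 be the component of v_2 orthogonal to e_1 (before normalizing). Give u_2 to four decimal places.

v_1 = (0, 4, -3, 1); ‖v_1‖ = 5.0990, so e_1 = (0.0000, 0.7845, -0.5883, 0.1961).
e_1·v_2 = 0.0000·2 + 0.7845·3 + (-0.5883)·3 + 0.1961·0 = 0.5883.
u_2 = v_2 − 0.5883·e_1 = (2.0000, 2.5385, 3.3462, -0.1154).

u_2 = (2.0000, 2.5385, 3.3462, -0.1154)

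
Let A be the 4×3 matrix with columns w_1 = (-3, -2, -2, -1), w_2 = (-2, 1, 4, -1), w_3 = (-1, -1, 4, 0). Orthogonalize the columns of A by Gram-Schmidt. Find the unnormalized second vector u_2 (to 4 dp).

u_2 = (-2.5000, 0.6667, 3.6667, -1.1667)

w_1 = (-3, -2, -2, -1); ‖w_1‖ = 4.2426, so e_1 = (-0.7071, -0.4714, -0.4714, -0.2357).
e_1·w_2 = (-0.7071)·(-2) + (-0.4714)·1 + (-0.4714)·4 + (-0.2357)·(-1) = -0.7071.
u_2 = w_2 + 0.7071·e_1 = (-2.5000, 0.6667, 3.6667, -1.1667).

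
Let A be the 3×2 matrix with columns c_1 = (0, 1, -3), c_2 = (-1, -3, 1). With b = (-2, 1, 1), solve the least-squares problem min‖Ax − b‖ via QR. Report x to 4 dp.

c_1 = (0, 1, -3); ‖c_1‖ = 3.1623, so q_1 = (0.0000, 0.3162, -0.9487).
q_1·c_2 = 0.0000·(-1) + 0.3162·(-3) + (-0.9487)·1 = -1.8974.
u_2 = c_2 + 1.8974·q_1 = (-1.0000, -2.4000, -0.8000).
‖u_2‖ = 2.7203, so q_2 = (-0.3676, -0.8823, -0.2941).
Qᵀb = (-0.6325, -0.4411).
Back-substitute: x_2 = -0.4411/2.7203 = -0.1622.
x_1 = (-0.6325 + 1.8974·(-0.1622))/3.1623 = -0.2973.

x = (-0.2973, -0.1622)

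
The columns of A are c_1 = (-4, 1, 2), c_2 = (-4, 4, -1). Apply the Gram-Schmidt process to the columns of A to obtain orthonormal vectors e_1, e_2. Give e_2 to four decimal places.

e_2 = (-0.1363, 0.7498, -0.6475)

e_1 = c_1/‖c_1‖ = (-4, 1, 2)/4.5826 = (-0.8729, 0.2182, 0.4364).
r_{12} = e_1·c_2 = 3.9279.
u_2 = c_2 − 3.9279·e_1 = (-0.5714, 3.1429, -2.7143).
‖u_2‖ = 4.1918, so e_2 = (-0.1363, 0.7498, -0.6475).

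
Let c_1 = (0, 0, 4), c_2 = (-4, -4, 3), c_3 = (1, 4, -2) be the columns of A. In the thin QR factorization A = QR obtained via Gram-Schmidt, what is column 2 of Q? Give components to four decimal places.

c_1 = (0, 0, 4); ‖c_1‖ = 4.0000, so e_1 = (0.0000, 0.0000, 1.0000).
e_1·c_2 = 0.0000·(-4) + 0.0000·(-4) + 1.0000·3 = 3.0000.
u_2 = c_2 − 3.0000·e_1 = (-4.0000, -4.0000, 0.0000).
‖u_2‖ = 5.6569, so e_2 = (-0.7071, -0.7071, 0.0000).

e_2 = (-0.7071, -0.7071, 0.0000)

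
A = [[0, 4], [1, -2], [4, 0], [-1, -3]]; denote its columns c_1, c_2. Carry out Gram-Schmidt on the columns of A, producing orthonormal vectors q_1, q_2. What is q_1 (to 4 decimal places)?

q_1 = (0.0000, 0.2357, 0.9428, -0.2357)

c_1 = (0, 1, 4, -1); ‖c_1‖ = 4.2426, so q_1 = (0.0000, 0.2357, 0.9428, -0.2357).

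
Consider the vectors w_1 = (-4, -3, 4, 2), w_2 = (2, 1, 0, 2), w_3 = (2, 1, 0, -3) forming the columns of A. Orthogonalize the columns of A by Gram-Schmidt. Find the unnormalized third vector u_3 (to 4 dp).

u_3 = (1.1236, 0.1124, 1.7978, -1.1798)

w_1 = (-4, -3, 4, 2); ‖w_1‖ = 6.7082, so e_1 = (-0.5963, -0.4472, 0.5963, 0.2981).
e_1·w_2 = (-0.5963)·2 + (-0.4472)·1 + 0.5963·0 + 0.2981·2 = -1.0435.
u_2 = w_2 + 1.0435·e_1 = (1.3778, 0.5333, 0.6222, 2.3111).
‖u_2‖ = 2.8127, so e_2 = (0.4898, 0.1896, 0.2212, 0.8217).
e_1·w_3 = (-0.5963)·2 + (-0.4472)·1 + 0.5963·0 + 0.2981·(-3) = -2.5342; e_2·w_3 = 0.4898·2 + 0.1896·1 + 0.2212·0 + 0.8217·(-3) = -1.2957.
u_3 = w_3 + 2.5342·e_1 + 1.2957·e_2 = (1.1236, 0.1124, 1.7978, -1.1798).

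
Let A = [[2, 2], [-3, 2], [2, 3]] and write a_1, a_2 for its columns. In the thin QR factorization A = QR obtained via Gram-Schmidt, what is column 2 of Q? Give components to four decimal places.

e_2 = (0.3817, 0.6752, 0.6312)

a_1 = (2, -3, 2); ‖a_1‖ = 4.1231, so e_1 = (0.4851, -0.7276, 0.4851).
e_1·a_2 = 0.4851·2 + (-0.7276)·2 + 0.4851·3 = 0.9701.
u_2 = a_2 − 0.9701·e_1 = (1.5294, 2.7059, 2.5294).
‖u_2‖ = 4.0073, so e_2 = (0.3817, 0.6752, 0.6312).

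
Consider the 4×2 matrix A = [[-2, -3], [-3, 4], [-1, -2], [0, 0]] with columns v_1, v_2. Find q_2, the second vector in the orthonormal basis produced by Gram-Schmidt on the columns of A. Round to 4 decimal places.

q_1 = v_1/‖v_1‖ = (-2, -3, -1, 0)/3.7417 = (-0.5345, -0.8018, -0.2673, 0.0000).
r_{12} = q_1·v_2 = -1.0690.
u_2 = v_2 + 1.0690·q_1 = (-3.5714, 3.1429, -2.2857, 0.0000).
‖u_2‖ = 5.2780, so q_2 = (-0.6767, 0.5955, -0.4331, 0.0000).

q_2 = (-0.6767, 0.5955, -0.4331, 0.0000)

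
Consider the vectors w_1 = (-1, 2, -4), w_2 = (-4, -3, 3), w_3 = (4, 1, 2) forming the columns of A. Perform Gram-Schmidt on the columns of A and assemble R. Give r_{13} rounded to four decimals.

e_1 = w_1/‖w_1‖ = (-1, 2, -4)/4.5826 = (-0.2182, 0.4364, -0.8729).
r_{13} = e_1·w_3 = -2.1822.

r_{13} = -2.1822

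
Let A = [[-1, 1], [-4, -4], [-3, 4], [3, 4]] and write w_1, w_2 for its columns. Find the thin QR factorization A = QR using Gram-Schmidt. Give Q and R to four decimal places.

Q = [[-0.1690, 0.2189], [-0.6761, -0.3503], [-0.5071, 0.8101], [0.5071, 0.4160]], R = [[5.9161, 2.5355], [0.0000, 6.5247]]

q_1 = w_1/‖w_1‖ = (-1, -4, -3, 3)/5.9161 = (-0.1690, -0.6761, -0.5071, 0.5071).
r_{12} = q_1·w_2 = 2.5355.
u_2 = w_2 − 2.5355·q_1 = (1.4286, -2.2857, 5.2857, 2.7143).
‖u_2‖ = 6.5247, so q_2 = (0.2189, -0.3503, 0.8101, 0.4160).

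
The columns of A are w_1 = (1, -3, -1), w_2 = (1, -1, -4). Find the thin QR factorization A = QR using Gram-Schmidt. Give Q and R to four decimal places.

Q = [[0.3015, 0.0781], [-0.9045, 0.3386], [-0.3015, -0.9377]], R = [[3.3166, 2.4121], [0.0000, 3.4902]]

q_1 = w_1/‖w_1‖ = (1, -3, -1)/3.3166 = (0.3015, -0.9045, -0.3015).
r_{12} = q_1·w_2 = 2.4121.
u_2 = w_2 − 2.4121·q_1 = (0.2727, 1.1818, -3.2727).
‖u_2‖ = 3.4902, so q_2 = (0.0781, 0.3386, -0.9377).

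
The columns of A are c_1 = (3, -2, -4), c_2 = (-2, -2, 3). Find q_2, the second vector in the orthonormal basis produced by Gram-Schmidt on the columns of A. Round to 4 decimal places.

c_1 = (3, -2, -4); ‖c_1‖ = 5.3852, so q_1 = (0.5571, -0.3714, -0.7428).
q_1·c_2 = 0.5571·(-2) + (-0.3714)·(-2) + (-0.7428)·3 = -2.5997.
u_2 = c_2 + 2.5997·q_1 = (-0.5517, -2.9655, 1.0690).
‖u_2‖ = 3.2002, so q_2 = (-0.1724, -0.9267, 0.3340).

q_2 = (-0.1724, -0.9267, 0.3340)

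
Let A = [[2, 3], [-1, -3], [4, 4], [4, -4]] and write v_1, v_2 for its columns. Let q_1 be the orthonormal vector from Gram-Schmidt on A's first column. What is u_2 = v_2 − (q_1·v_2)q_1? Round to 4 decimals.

v_1 = (2, -1, 4, 4); ‖v_1‖ = 6.0828, so q_1 = (0.3288, -0.1644, 0.6576, 0.6576).
q_1·v_2 = 0.3288·3 + (-0.1644)·(-3) + 0.6576·4 + 0.6576·(-4) = 1.4796.
u_2 = v_2 − 1.4796·q_1 = (2.5135, -2.7568, 3.0270, -4.9730).

u_2 = (2.5135, -2.7568, 3.0270, -4.9730)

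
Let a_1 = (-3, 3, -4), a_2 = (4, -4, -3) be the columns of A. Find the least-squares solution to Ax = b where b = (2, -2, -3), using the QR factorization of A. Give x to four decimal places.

x = (0.2400, 0.6800)

a_1 = (-3, 3, -4); ‖a_1‖ = 5.8310, so q_1 = (-0.5145, 0.5145, -0.6860).
q_1·a_2 = (-0.5145)·4 + 0.5145·(-4) + (-0.6860)·(-3) = -2.0580.
u_2 = a_2 + 2.0580·q_1 = (2.9412, -2.9412, -4.4118).
‖u_2‖ = 6.0634, so q_2 = (0.4851, -0.4851, -0.7276).
Qᵀb = (0.0000, 4.1231).
Back-substitute: x_2 = 4.1231/6.0634 = 0.6800.
x_1 = (0.0000 + 2.0580·0.6800)/5.8310 = 0.2400.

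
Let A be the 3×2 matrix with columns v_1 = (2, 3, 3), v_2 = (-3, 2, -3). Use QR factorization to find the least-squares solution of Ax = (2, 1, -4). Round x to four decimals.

v_1 = (2, 3, 3); ‖v_1‖ = 4.6904, so q_1 = (0.4264, 0.6396, 0.6396).
q_1·v_2 = 0.4264·(-3) + 0.6396·2 + 0.6396·(-3) = -1.9188.
u_2 = v_2 + 1.9188·q_1 = (-2.1818, 3.2273, -1.7727).
‖u_2‖ = 4.2800, so q_2 = (-0.5098, 0.7540, -0.4142).
Qᵀb = (-1.0660, 1.3913).
Back-substitute: x_2 = 1.3913/4.2800 = 0.3251.
x_1 = (-1.0660 + 1.9188·0.3251)/4.6904 = -0.0943.

x = (-0.0943, 0.3251)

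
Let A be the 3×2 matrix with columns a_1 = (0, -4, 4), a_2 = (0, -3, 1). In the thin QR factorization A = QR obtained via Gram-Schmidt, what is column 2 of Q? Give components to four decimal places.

a_1 = (0, -4, 4); ‖a_1‖ = 5.6569, so e_1 = (0.0000, -0.7071, 0.7071).
e_1·a_2 = 0.0000·0 + (-0.7071)·(-3) + 0.7071·1 = 2.8284.
u_2 = a_2 − 2.8284·e_1 = (0.0000, -1.0000, -1.0000).
‖u_2‖ = 1.4142, so e_2 = (0.0000, -0.7071, -0.7071).

e_2 = (0.0000, -0.7071, -0.7071)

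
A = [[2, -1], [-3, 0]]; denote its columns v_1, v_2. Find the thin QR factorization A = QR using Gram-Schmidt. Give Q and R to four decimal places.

Q = [[0.5547, -0.8321], [-0.8321, -0.5547]], R = [[3.6056, -0.5547], [0.0000, 0.8321]]

q_1 = v_1/‖v_1‖ = (2, -3)/3.6056 = (0.5547, -0.8321).
r_{12} = q_1·v_2 = -0.5547.
u_2 = v_2 + 0.5547·q_1 = (-0.6923, -0.4615).
‖u_2‖ = 0.8321, so q_2 = (-0.8321, -0.5547).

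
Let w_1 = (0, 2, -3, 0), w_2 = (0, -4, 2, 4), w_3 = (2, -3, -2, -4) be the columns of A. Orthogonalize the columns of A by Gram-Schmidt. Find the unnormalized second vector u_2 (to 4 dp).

e_1 = w_1/‖w_1‖ = (0, 2, -3, 0)/3.6056 = (0.0000, 0.5547, -0.8321, 0.0000).
r_{12} = e_1·w_2 = -3.8829.
u_2 = w_2 + 3.8829·e_1 = (0.0000, -1.8462, -1.2308, 4.0000).

u_2 = (0.0000, -1.8462, -1.2308, 4.0000)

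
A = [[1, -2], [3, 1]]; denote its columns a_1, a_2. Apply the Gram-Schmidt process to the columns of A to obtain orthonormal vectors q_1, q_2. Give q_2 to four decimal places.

q_2 = (-0.9487, 0.3162)

q_1 = a_1/‖a_1‖ = (1, 3)/3.1623 = (0.3162, 0.9487).
r_{12} = q_1·a_2 = 0.3162.
u_2 = a_2 − 0.3162·q_1 = (-2.1000, 0.7000).
‖u_2‖ = 2.2136, so q_2 = (-0.9487, 0.3162).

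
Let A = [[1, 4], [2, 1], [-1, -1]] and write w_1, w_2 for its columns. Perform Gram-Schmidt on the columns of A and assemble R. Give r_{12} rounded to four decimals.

w_1 = (1, 2, -1); ‖w_1‖ = 2.4495, so e_1 = (0.4082, 0.8165, -0.4082).
r_{12} = e_1·w_2 = 2.8577.

r_{12} = 2.8577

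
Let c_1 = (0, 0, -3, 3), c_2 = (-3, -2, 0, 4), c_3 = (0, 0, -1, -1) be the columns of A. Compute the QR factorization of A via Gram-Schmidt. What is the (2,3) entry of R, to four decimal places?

c_1 = (0, 0, -3, 3); ‖c_1‖ = 4.2426, so e_1 = (0.0000, 0.0000, -0.7071, 0.7071).
e_1·c_2 = 0.0000·(-3) + 0.0000·(-2) + (-0.7071)·0 + 0.7071·4 = 2.8284.
u_2 = c_2 − 2.8284·e_1 = (-3.0000, -2.0000, 2.0000, 2.0000).
‖u_2‖ = 4.5826, so e_2 = (-0.6547, -0.4364, 0.4364, 0.4364).
r_{23} = e_2·c_3 = -0.8729.

r_{23} = -0.8729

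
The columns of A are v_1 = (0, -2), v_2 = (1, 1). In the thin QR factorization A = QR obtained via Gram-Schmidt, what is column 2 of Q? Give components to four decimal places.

v_1 = (0, -2); ‖v_1‖ = 2.0000, so e_1 = (0.0000, -1.0000).
e_1·v_2 = 0.0000·1 + (-1.0000)·1 = -1.0000.
u_2 = v_2 + 1.0000·e_1 = (1.0000, 0.0000).
‖u_2‖ = 1.0000, so e_2 = (1.0000, 0.0000).

e_2 = (1.0000, 0.0000)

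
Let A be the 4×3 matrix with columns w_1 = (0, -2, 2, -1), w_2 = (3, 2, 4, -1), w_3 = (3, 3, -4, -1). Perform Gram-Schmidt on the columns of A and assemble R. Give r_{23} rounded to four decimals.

r_{23} = 1.3842

q_1 = w_1/‖w_1‖ = (0, -2, 2, -1)/3.0000 = (0.0000, -0.6667, 0.6667, -0.3333).
r_{12} = q_1·w_2 = 1.6667.
u_2 = w_2 − 1.6667·q_1 = (3.0000, 3.1111, 2.8889, -0.4444).
‖u_2‖ = 5.2175, so q_2 = (0.5750, 0.5963, 0.5537, -0.0852).
r_{23} = q_2·w_3 = 1.3842.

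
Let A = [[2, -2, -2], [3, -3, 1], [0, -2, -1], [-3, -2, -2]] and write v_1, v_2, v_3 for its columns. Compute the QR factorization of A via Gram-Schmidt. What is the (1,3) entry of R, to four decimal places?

v_1 = (2, 3, 0, -3); ‖v_1‖ = 4.6904, so q_1 = (0.4264, 0.6396, 0.0000, -0.6396).
r_{13} = q_1·v_3 = 1.0660.

r_{13} = 1.0660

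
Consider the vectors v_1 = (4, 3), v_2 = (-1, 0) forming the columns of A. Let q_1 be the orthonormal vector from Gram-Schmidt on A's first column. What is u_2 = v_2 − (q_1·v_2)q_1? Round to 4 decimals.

u_2 = (-0.3600, 0.4800)

v_1 = (4, 3); ‖v_1‖ = 5.0000, so q_1 = (0.8000, 0.6000).
q_1·v_2 = 0.8000·(-1) + 0.6000·0 = -0.8000.
u_2 = v_2 + 0.8000·q_1 = (-0.3600, 0.4800).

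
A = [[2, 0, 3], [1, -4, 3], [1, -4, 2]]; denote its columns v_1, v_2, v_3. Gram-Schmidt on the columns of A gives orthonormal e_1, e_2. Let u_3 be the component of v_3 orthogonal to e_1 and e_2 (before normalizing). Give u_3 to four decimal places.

u_3 = (0.0000, 0.5000, -0.5000)

e_1 = v_1/‖v_1‖ = (2, 1, 1)/2.4495 = (0.8165, 0.4082, 0.4082).
r_{12} = e_1·v_2 = -3.2660.
u_2 = v_2 + 3.2660·e_1 = (2.6667, -2.6667, -2.6667).
‖u_2‖ = 4.6188, so e_2 = (0.5774, -0.5774, -0.5774).
r_{13} = e_1·v_3 = 4.4907; r_{23} = e_2·v_3 = -1.1547.
u_3 = v_3 − 4.4907·e_1 + 1.1547·e_2 = (0.0000, 0.5000, -0.5000).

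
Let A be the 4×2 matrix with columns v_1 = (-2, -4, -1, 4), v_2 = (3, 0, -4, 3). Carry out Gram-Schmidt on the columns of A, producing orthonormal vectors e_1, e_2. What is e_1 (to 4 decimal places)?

v_1 = (-2, -4, -1, 4); ‖v_1‖ = 6.0828, so e_1 = (-0.3288, -0.6576, -0.1644, 0.6576).

e_1 = (-0.3288, -0.6576, -0.1644, 0.6576)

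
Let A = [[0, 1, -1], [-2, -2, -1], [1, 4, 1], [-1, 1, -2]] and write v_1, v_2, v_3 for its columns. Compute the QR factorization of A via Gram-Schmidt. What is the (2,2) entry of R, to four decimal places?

r_{22} = 3.7193

q_1 = v_1/‖v_1‖ = (0, -2, 1, -1)/2.4495 = (0.0000, -0.8165, 0.4082, -0.4082).
r_{12} = q_1·v_2 = 2.8577.
u_2 = v_2 − 2.8577·q_1 = (1.0000, 0.3333, 2.8333, 2.1667).
r_{22} = ‖u_2‖ = 3.7193.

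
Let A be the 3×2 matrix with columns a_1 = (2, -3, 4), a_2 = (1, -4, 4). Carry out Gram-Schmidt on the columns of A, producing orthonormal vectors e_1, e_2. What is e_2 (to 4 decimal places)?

a_1 = (2, -3, 4); ‖a_1‖ = 5.3852, so e_1 = (0.3714, -0.5571, 0.7428).
e_1·a_2 = 0.3714·1 + (-0.5571)·(-4) + 0.7428·4 = 5.5709.
u_2 = a_2 − 5.5709·e_1 = (-1.0690, -0.8966, -0.1379).
‖u_2‖ = 1.4020, so e_2 = (-0.7625, -0.6395, -0.0984).

e_2 = (-0.7625, -0.6395, -0.0984)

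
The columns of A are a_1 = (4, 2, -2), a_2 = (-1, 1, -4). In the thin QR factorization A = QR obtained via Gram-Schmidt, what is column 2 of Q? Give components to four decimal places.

q_2 = (-0.4924, 0.1231, -0.8616)

a_1 = (4, 2, -2); ‖a_1‖ = 4.8990, so q_1 = (0.8165, 0.4082, -0.4082).
q_1·a_2 = 0.8165·(-1) + 0.4082·1 + (-0.4082)·(-4) = 1.2247.
u_2 = a_2 − 1.2247·q_1 = (-2.0000, 0.5000, -3.5000).
‖u_2‖ = 4.0620, so q_2 = (-0.4924, 0.1231, -0.8616).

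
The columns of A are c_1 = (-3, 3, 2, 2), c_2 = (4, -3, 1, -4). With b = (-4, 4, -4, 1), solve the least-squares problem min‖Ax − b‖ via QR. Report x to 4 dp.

e_1 = c_1/‖c_1‖ = (-3, 3, 2, 2)/5.0990 = (-0.5883, 0.5883, 0.3922, 0.3922).
r_{12} = e_1·c_2 = -5.2951.
u_2 = c_2 + 5.2951·e_1 = (0.8846, 0.1154, 3.0769, -1.9231).
‖u_2‖ = 3.7365, so e_2 = (0.2367, 0.0309, 0.8235, -0.5147).
Qᵀb = (3.5301, -4.6320).
Back-substitute: x_2 = -4.6320/3.7365 = -1.2397.
x_1 = (3.5301 + 5.2951·(-1.2397))/5.0990 = -0.5950.

x = (-0.5950, -1.2397)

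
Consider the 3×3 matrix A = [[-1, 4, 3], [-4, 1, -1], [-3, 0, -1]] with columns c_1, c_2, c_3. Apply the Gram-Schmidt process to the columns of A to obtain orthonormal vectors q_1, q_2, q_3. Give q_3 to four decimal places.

c_1 = (-1, -4, -3); ‖c_1‖ = 5.0990, so q_1 = (-0.1961, -0.7845, -0.5883).
q_1·c_2 = (-0.1961)·4 + (-0.7845)·1 + (-0.5883)·0 = -1.5689.
u_2 = c_2 + 1.5689·q_1 = (3.6923, -0.2308, -0.9231).
‖u_2‖ = 3.8129, so q_2 = (0.9684, -0.0605, -0.2421).
q_1·c_3 = (-0.1961)·3 + (-0.7845)·(-1) + (-0.5883)·(-1) = 0.7845; q_2·c_3 = 0.9684·3 + (-0.0605)·(-1) + (-0.2421)·(-1) = 3.2077.
u_3 = c_3 − 0.7845·q_1 − 3.2077·q_2 = (0.0476, -0.1905, 0.2381).
‖u_3‖ = 0.3086, so q_3 = (0.1543, -0.6172, 0.7715).

q_3 = (0.1543, -0.6172, 0.7715)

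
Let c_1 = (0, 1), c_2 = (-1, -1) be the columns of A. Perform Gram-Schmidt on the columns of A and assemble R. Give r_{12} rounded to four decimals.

e_1 = c_1/‖c_1‖ = (0, 1)/1.0000 = (0.0000, 1.0000).
r_{12} = e_1·c_2 = -1.0000.

r_{12} = -1.0000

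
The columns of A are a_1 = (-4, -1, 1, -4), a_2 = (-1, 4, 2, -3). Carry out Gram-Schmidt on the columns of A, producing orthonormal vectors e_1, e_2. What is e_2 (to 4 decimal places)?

e_2 = (0.1314, 0.8962, 0.3226, -0.2748)

a_1 = (-4, -1, 1, -4); ‖a_1‖ = 5.8310, so e_1 = (-0.6860, -0.1715, 0.1715, -0.6860).
e_1·a_2 = (-0.6860)·(-1) + (-0.1715)·4 + 0.1715·2 + (-0.6860)·(-3) = 2.4010.
u_2 = a_2 − 2.4010·e_1 = (0.6471, 4.4118, 1.5882, -1.3529).
‖u_2‖ = 4.9229, so e_2 = (0.1314, 0.8962, 0.3226, -0.2748).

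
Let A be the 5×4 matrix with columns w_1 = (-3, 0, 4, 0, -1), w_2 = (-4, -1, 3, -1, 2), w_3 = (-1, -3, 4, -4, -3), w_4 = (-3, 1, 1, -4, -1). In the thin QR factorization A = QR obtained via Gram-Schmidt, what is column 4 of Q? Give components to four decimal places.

w_1 = (-3, 0, 4, 0, -1); ‖w_1‖ = 5.0990, so q_1 = (-0.5883, 0.0000, 0.7845, 0.0000, -0.1961).
q_1·w_2 = (-0.5883)·(-4) + 0.0000·(-1) + 0.7845·3 + 0.0000·(-1) + (-0.1961)·2 = 4.3146.
u_2 = w_2 − 4.3146·q_1 = (-1.4615, -1.0000, -0.3846, -1.0000, 2.8462).
‖u_2‖ = 3.5192, so q_2 = (-0.4153, -0.2842, -0.1093, -0.2842, 0.8088).
q_1·w_3 = (-0.5883)·(-1) + 0.0000·(-3) + 0.7845·4 + 0.0000·(-4) + (-0.1961)·(-3) = 4.3146; q_2·w_3 = (-0.4153)·(-1) + (-0.2842)·(-3) + (-0.1093)·4 + (-0.2842)·(-4) + 0.8088·(-3) = -0.4590.
u_3 = w_3 − 4.3146·q_1 + 0.4590·q_2 = (1.3478, -3.1304, 0.5652, -4.1304, -1.7826).
‖u_3‖ = 5.6722, so q_3 = (0.2376, -0.5519, 0.0996, -0.7282, -0.3143).
q_1·w_4 = (-0.5883)·(-3) + 0.0000·1 + 0.7845·1 + 0.0000·(-4) + (-0.1961)·(-1) = 2.7456; q_2·w_4 = (-0.4153)·(-3) + (-0.2842)·1 + (-0.1093)·1 + (-0.2842)·(-4) + 0.8088·(-1) = 1.1803; q_3·w_4 = 0.2376·(-3) + (-0.5519)·1 + 0.0996·1 + (-0.7282)·(-4) + (-0.3143)·(-1) = 2.0619.
u_4 = w_4 − 2.7456·q_1 − 1.1803·q_2 − 2.0619·q_3 = (-1.3844, 2.4734, -1.2303, -2.1631, -0.7681).
‖u_4‖ = 3.8493, so q_4 = (-0.3596, 0.6426, -0.3196, -0.5620, -0.1996).

q_4 = (-0.3596, 0.6426, -0.3196, -0.5620, -0.1996)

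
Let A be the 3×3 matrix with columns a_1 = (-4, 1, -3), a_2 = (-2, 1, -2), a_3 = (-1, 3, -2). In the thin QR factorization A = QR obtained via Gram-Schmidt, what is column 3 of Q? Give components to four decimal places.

e_3 = (-0.3333, 0.6667, 0.6667)

a_1 = (-4, 1, -3); ‖a_1‖ = 5.0990, so e_1 = (-0.7845, 0.1961, -0.5883).
e_1·a_2 = (-0.7845)·(-2) + 0.1961·1 + (-0.5883)·(-2) = 2.9417.
u_2 = a_2 − 2.9417·e_1 = (0.3077, 0.4231, -0.2692).
‖u_2‖ = 0.5883, so e_2 = (0.5230, 0.7191, -0.4576).
e_1·a_3 = (-0.7845)·(-1) + 0.1961·3 + (-0.5883)·(-2) = 2.5495; e_2·a_3 = 0.5230·(-1) + 0.7191·3 + (-0.4576)·(-2) = 2.5495.
u_3 = a_3 − 2.5495·e_1 − 2.5495·e_2 = (-0.3333, 0.6667, 0.6667).
‖u_3‖ = 1.0000, so e_3 = (-0.3333, 0.6667, 0.6667).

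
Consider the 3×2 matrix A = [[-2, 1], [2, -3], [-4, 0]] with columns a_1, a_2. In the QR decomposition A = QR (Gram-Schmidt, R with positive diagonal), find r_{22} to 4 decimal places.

r_{22} = 2.7080

e_1 = a_1/‖a_1‖ = (-2, 2, -4)/4.8990 = (-0.4082, 0.4082, -0.8165).
r_{12} = e_1·a_2 = -1.6330.
u_2 = a_2 + 1.6330·e_1 = (0.3333, -2.3333, -1.3333).
r_{22} = ‖u_2‖ = 2.7080.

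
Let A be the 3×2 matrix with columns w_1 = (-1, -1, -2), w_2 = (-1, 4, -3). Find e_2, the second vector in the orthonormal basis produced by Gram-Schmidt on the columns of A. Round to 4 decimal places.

e_2 = (-0.1010, 0.9091, -0.4041)

w_1 = (-1, -1, -2); ‖w_1‖ = 2.4495, so e_1 = (-0.4082, -0.4082, -0.8165).
e_1·w_2 = (-0.4082)·(-1) + (-0.4082)·4 + (-0.8165)·(-3) = 1.2247.
u_2 = w_2 − 1.2247·e_1 = (-0.5000, 4.5000, -2.0000).
‖u_2‖ = 4.9497, so e_2 = (-0.1010, 0.9091, -0.4041).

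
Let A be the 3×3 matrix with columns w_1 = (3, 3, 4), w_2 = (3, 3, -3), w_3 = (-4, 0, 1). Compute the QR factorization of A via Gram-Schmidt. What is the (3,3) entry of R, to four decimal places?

w_1 = (3, 3, 4); ‖w_1‖ = 5.8310, so q_1 = (0.5145, 0.5145, 0.6860).
q_1·w_2 = 0.5145·3 + 0.5145·3 + 0.6860·(-3) = 1.0290.
u_2 = w_2 − 1.0290·q_1 = (2.4706, 2.4706, -3.7059).
‖u_2‖ = 5.0932, so q_2 = (0.4851, 0.4851, -0.7276).
q_1·w_3 = 0.5145·(-4) + 0.5145·0 + 0.6860·1 = -1.3720; q_2·w_3 = 0.4851·(-4) + 0.4851·0 + (-0.7276)·1 = -2.6679.
u_3 = w_3 + 1.3720·q_1 + 2.6679·q_2 = (-2.0000, 2.0000, 0.0000).
r_{33} = ‖u_3‖ = 2.8284.

r_{33} = 2.8284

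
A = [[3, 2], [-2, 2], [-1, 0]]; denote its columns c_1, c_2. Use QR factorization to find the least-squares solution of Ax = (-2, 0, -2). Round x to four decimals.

q_1 = c_1/‖c_1‖ = (3, -2, -1)/3.7417 = (0.8018, -0.5345, -0.2673).
r_{12} = q_1·c_2 = 0.5345.
u_2 = c_2 − 0.5345·q_1 = (1.5714, 2.2857, 0.1429).
‖u_2‖ = 2.7775, so q_2 = (0.5658, 0.8230, 0.0514).
Qᵀb = (-1.0690, -1.2344).
Back-substitute: x_2 = -1.2344/2.7775 = -0.4444.
x_1 = (-1.0690 − 0.5345·(-0.4444))/3.7417 = -0.2222.

x = (-0.2222, -0.4444)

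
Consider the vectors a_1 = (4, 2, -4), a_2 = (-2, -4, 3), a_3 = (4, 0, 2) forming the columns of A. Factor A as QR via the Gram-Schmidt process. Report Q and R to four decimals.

Q = [[0.6667, 0.4134, 0.6202], [0.3333, -0.9096, 0.2481], [-0.6667, -0.0413, 0.7442]], R = [[6.0000, -4.6667, 1.3333], [0.0000, 2.6874, 1.5711], [0.0000, 0.0000, 3.9691]]

a_1 = (4, 2, -4); ‖a_1‖ = 6.0000, so e_1 = (0.6667, 0.3333, -0.6667).
e_1·a_2 = 0.6667·(-2) + 0.3333·(-4) + (-0.6667)·3 = -4.6667.
u_2 = a_2 + 4.6667·e_1 = (1.1111, -2.4444, -0.1111).
‖u_2‖ = 2.6874, so e_2 = (0.4134, -0.9096, -0.0413).
e_1·a_3 = 0.6667·4 + 0.3333·0 + (-0.6667)·2 = 1.3333; e_2·a_3 = 0.4134·4 + (-0.9096)·0 + (-0.0413)·2 = 1.5711.
u_3 = a_3 − 1.3333·e_1 − 1.5711·e_2 = (2.4615, 0.9846, 2.9538).
‖u_3‖ = 3.9691, so e_3 = (0.6202, 0.2481, 0.7442).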